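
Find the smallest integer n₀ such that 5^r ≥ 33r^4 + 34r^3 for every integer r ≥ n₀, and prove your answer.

n₀ = 8

At r = 7: 78125 < 90895, so the inequality fails and n₀ ≥ 8. We prove 5^r ≥ 33r^4 + 34r^3 for all r ≥ 8.
When r = 8: 5^r = 390625 and 33r^4 + 34r^3 = 152576, so 390625 ≥ 152576.
Inductive step: suppose the statement holds for some i ≥ 8, so 5^i ≥ 33i^4 + 34i^3.
Then 5^(i + 1) = 5·(5^i) ≥ 5·(33i^4 + 34i^3).
Also, for i ≥ 8 we have 5·(33i^4 + 34i^3) ≥ 33(i+1)^4 + 34(i+1)^3, since 5·(33i^4 + 34i^3) − (33(i+1)^4 + 34(i+1)^3) = 132i^4 + 4i^3 - 300i^2 - 234i - 67, which is nonnegative for all i ≥ 8.
Combining, 5^(i + 1) ≥ 33(i+1)^4 + 34(i+1)^3.
This completes the induction.
Hence the smallest such n₀ is 8.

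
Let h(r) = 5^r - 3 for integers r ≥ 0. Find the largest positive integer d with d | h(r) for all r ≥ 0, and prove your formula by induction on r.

Computing the first values: h(0) = -2 and h(1) = 2; gcd(-2, 2) = 2, so d ≤ 2.
We prove 2 | 5^r - 3 for all r ≥ 0 by induction on r.
When r = 0: h(0) = -2 = 2·(-1), so 2 | h(0).
Suppose the result is true for r = m, i.e. 2 | h(m). Then
h(m+1) = 5^(m+1) - 3 = 5·(5^m - 3) + 12 = 5·h(m) + 12. The first term is divisible by 2 by the inductive hypothesis, and 12 is divisible by 2. Hence 2 | h(m+1).
This completes the induction.
Therefore the largest such d is 2.

d = 2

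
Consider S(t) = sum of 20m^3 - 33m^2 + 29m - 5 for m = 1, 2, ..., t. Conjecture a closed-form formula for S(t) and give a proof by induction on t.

We claim S(t) = t(5t^3 - t^2 + 3t + 4) for all t ≥ 1.
Base case (t = 1): S(1) = 11, and the closed form gives 11. They agree.
Inductive step: suppose the statement holds for some m ≥ 1, so S(m) = m(5m^3 - m^2 + 3m + 4).
Then S(m+1) = S(m) + (20m^3 + 27m^2 + 23m + 11) = (m(5m^3 - m^2 + 3m + 4)) + (20m^3 + 27m^2 + 23m + 11).
Simplifying, S(m+1) = (m + 1)(5m^3 + 14m^2 + 16m + 11) = (m+1)(5(m+1)^3 - (m+1)^2 + 3(m+1) + 4),
which is the closed form with t = m+1.
Hence, by induction on t, the claim holds for every t ≥ 1.

S(t) = t(5t^3 - t^2 + 3t + 4)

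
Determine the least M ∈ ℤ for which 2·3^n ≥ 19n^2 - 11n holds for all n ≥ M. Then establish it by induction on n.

At n = 4: 162 < 260, so the inequality fails and M ≥ 5. We prove 2·3^n ≥ 19n^2 - 11n for all n ≥ 5.
For the base case n = 5: 2·3^n = 486 and 19n^2 - 11n = 420, so 486 ≥ 420.
Inductive step: assume the claim holds for n = m, so 2·3^m ≥ 19m^2 - 11m.
Then 2·3^(m + 1) = 3·(2·3^m) ≥ 3·(19m^2 - 11m).
Also, for m ≥ 5 we have 3·(19m^2 - 11m) ≥ 19(m+1)^2 - 11(m+1), since 3·(19m^2 - 11m) − (19(m+1)^2 - 11(m+1)) = 38m^2 - 60m - 8, which is nonnegative for all m ≥ 5.
Combining, 2·3^(m + 1) ≥ 19(m+1)^2 - 11(m+1).
This completes the induction.
Hence the smallest such M is 5.

M = 5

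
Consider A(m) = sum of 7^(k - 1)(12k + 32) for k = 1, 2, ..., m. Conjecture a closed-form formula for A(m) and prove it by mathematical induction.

We claim A(m) = 7^m(2m + 5) - 5 for all m ≥ 1.
Base case (m = 1): A(1) = 44, and the closed form gives 44. They agree.
Inductive step: assume the claim holds for m = k, so A(k) = 7^k(2k + 5) - 5.
Then A(k+1) = A(k) + (7^k(12k + 44)) = (7^k(2k + 5) - 5) + (7^k(12k + 44)).
Simplifying, A(k+1) = 14·7^k·k + 49·7^k - 5 = 7^(k+1)(2(k+1) + 5) - 5,
which is the closed form with m = k+1.
This completes the induction.

A(m) = 7^m(2m + 5) - 5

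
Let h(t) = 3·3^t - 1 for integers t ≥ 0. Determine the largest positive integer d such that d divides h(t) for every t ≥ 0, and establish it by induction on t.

Computing the first values: h(0) = 2 and h(1) = 8; gcd(2, 8) = 2, so d ≤ 2.
We prove 2 | 3·3^t - 1 for all t ≥ 0 by induction on t.
Base case (t = 0): h(0) = 2 = 2·(1), so 2 | h(0).
Inductive step: suppose the statement holds for some r ≥ 0, i.e. 2 | h(r). Then
h(r+1) = 3·3^(r+1) - 1 = 3·(3·3^r - 1) + 2 = 3·h(r) + 2. The first term is divisible by 2 by the inductive hypothesis, and 2 is divisible by 2. Hence 2 | h(r+1).
By the principle of mathematical induction, the result holds for all t ≥ 0.
Therefore the largest such d is 2.

d = 2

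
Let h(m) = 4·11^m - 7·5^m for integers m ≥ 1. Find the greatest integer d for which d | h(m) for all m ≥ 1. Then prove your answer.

Computing the first values: h(1) = 9 and h(2) = 309; gcd(9, 309) = 3, so d ≤ 3.
We prove 3 | 4·11^m - 7·5^m for all m ≥ 1 by induction on m.
Base step (m = 1): h(1) = 9 = 3·(3), so 3 | h(1).
Inductive step: suppose the statement holds for some k ≥ 1, i.e. 3 | h(k). Then
h(k+1) − 11·h(k) = (4·11^(k+1) - 7·5^(k+1)) − 11·(4·11^k - 7·5^k) = (-7)·5^k·(5 − 11) = (42)·5^k. Since 3 | h(k) by the inductive hypothesis, 3 | 11·h(k); and 3 | 42 since 42 = 3·14. Therefore 3 | h(k+1).
Hence, by induction on m, the claim holds for every m ≥ 1.
Therefore the largest such d is 3.

d = 3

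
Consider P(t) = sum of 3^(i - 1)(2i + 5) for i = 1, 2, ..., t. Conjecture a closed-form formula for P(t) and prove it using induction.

P(t) = 3^t(t + 2) - 2

We claim P(t) = 3^t(t + 2) - 2 for all t ≥ 1.
For the base case t = 1: P(1) = 7, and the closed form gives 7. They agree.
Inductive step: assume the claim holds for t = i, so P(i) = 3^i(i + 2) - 2.
Then P(i+1) = P(i) + (3^i(2i + 7)) = (3^i(i + 2) - 2) + (3^i(2i + 7)).
Simplifying, P(i+1) = 3^(i + 1)i + 3^(i + 2) - 2 = 3^(i+1)((i+1) + 2) - 2,
which is the closed form with t = i+1.
This completes the induction.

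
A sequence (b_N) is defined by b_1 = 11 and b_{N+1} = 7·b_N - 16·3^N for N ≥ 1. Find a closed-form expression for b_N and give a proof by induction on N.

Computing the first terms: b_1 = 11, b_2 = 29, b_3 = 59. This suggests b_N = 4·3^N - 7^(N - 1).
When N = 1: the formula gives 11 = 11 = b_1.
Inductive step: suppose the statement holds for some j ≥ 1, so b_j = 4·3^j - 7^(j - 1).
Then b_{j+1} = 7·b_j - 16·3^j = 7·(4·3^j - 7^(j - 1)) - 16·3^j = 4·3^(j + 1) - 7^j = 4·3^(j+1) - 7^((j+1) - 1),
which is the claimed formula at N = j+1.
This completes the induction.

b_N = 4·3^N - 7^(N - 1)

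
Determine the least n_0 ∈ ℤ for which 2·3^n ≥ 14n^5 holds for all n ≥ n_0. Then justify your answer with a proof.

At n = 13: 3188646 < 5198102, so the inequality fails and n_0 ≥ 14. We prove 2·3^n ≥ 14n^5 for all n ≥ 14.
When n = 14: 2·3^n = 9565938 and 14n^5 = 7529536, so 9565938 ≥ 7529536.
Inductive step: suppose the statement holds for some r ≥ 14, so 2·3^r ≥ 14r^5.
Then 2·3^(r + 1) = 3·(2·3^r) ≥ 3·(14r^5).
Also, for r ≥ 14 we have 3·(14r^5) ≥ 14(r+1)^5, since 3 ≥ (1 + 1/r)^5 for all r ≥ 14.
Combining, 2·3^(r + 1) ≥ 14(r+1)^5.
By induction, the statement is established for all n ≥ 14.
Hence the smallest such n_0 is 14.

n_0 = 14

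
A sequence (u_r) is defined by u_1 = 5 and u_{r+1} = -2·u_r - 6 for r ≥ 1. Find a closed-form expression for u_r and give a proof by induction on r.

Computing the first terms: u_1 = 5, u_2 = -16, u_3 = 26. This suggests u_r = 7(-2)^(r - 1) - 2.
Base case (r = 1): the formula gives 5 = 5 = u_1.
Inductive step: assume the claim holds for r = p, so u_p = 7(-2)^(p - 1) - 2.
Then u_{p+1} = -2·u_p - 6 = -2·(7(-2)^(p - 1) - 2) - 6 = 7(-2)^p - 2 = 7(-2)^((p+1) - 1) - 2,
which is the claimed formula at r = p+1.
By the principle of mathematical induction, the result holds for all r ≥ 1.

u_r = 7(-2)^(r - 1) - 2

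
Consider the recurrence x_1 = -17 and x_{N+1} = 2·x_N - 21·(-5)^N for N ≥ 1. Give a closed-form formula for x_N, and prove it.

Computing the first terms: x_1 = -17, x_2 = 71, x_3 = -383. This suggests x_N = 3(-5)^N - 2^N.
When N = 1: the formula gives -17 = -17 = x_1.
Inductive step: suppose the statement holds for some i ≥ 1, so x_i = 3(-5)^i - 2^i.
Then x_{i+1} = 2·x_i - 21·(-5)^i = 2·(3(-5)^i - 2^i) - 21·(-5)^i = 3(-5)^(i + 1) - 2^(i + 1),
which is the claimed formula at N = i+1.
By the principle of mathematical induction, the result holds for all N ≥ 1.

x_N = 3(-5)^N - 2^N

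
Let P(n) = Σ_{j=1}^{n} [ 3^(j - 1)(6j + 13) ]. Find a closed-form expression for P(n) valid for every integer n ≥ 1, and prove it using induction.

We claim P(n) = 3^n(3n + 5) - 5 for all n ≥ 1.
When n = 1: P(1) = 19, and the closed form gives 19. They agree.
Suppose the result is true for n = j, so P(j) = 3^j(3j + 5) - 5.
Then P(j+1) = P(j) + (3^j(6j + 19)) = (3^j(3j + 5) - 5) + (3^j(6j + 19)).
Simplifying, P(j+1) = 9·3^j·j + 24·3^j - 5 = 3^(j+1)(3(j+1) + 5) - 5,
which is the closed form with n = j+1.
Hence, by induction on n, the claim holds for every n ≥ 1.

P(n) = 3^n(3n + 5) - 5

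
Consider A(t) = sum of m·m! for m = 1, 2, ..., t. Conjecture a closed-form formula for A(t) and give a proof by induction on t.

A(t) = (t + 1)! - 1

We claim A(t) = (t + 1)! - 1 for all t ≥ 1.
Base case (t = 1): A(1) = 1, and the closed form gives 1. They agree.
Suppose the result is true for t = m, so A(m) = (m + 1)! - 1.
Then A(m+1) = A(m) + ((m + 1)(m + 1)!) = ((m + 1)! - 1) + ((m + 1)(m + 1)!).
Simplifying, A(m+1) = ((m+1) + 1)! - 1,
which is the closed form with t = m+1.
Hence, by induction on t, the claim holds for every t ≥ 1.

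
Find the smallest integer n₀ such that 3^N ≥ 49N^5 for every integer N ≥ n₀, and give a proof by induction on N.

n₀ = 17

At N = 16: 43046721 < 51380224, so the inequality fails and n₀ ≥ 17. We prove 3^N ≥ 49N^5 for all N ≥ 17.
When N = 17: 3^N = 129140163 and 49N^5 = 69572993, so 129140163 ≥ 69572993.
For the inductive step, assume it holds for an arbitrary i ≥ 17, so 3^i ≥ 49i^5.
Then 3^(i + 1) = 3·(3^i) ≥ 3·(49i^5).
Also, for i ≥ 17 we have 3·(49i^5) ≥ 49(i+1)^5, since 3 ≥ (1 + 1/i)^5 for all i ≥ 17.
Combining, 3^(i + 1) ≥ 49(i+1)^5.
This completes the induction.
Hence the smallest such n₀ is 17.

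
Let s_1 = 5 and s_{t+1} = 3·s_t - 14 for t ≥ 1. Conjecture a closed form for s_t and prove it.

Computing the first terms: s_1 = 5, s_2 = 1, s_3 = -11. This suggests s_t = -2·3^(t - 1) + 7.
Base case (t = 1): the formula gives 5 = 5 = s_1.
Suppose the result is true for t = j, so s_j = -2·3^(j - 1) + 7.
Then s_{j+1} = 3·s_j - 14 = 3·(-2·3^(j - 1) + 7) - 14 = -2·3^j + 7 = -2·3^((j+1) - 1) + 7,
which is the claimed formula at t = j+1.
By induction, the statement is established for all t ≥ 1.

s_t = -2·3^(t - 1) + 7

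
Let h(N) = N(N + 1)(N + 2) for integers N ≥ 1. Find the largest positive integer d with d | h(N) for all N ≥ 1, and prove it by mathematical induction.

Computing the first values: h(1) = 6 and h(2) = 24; gcd(6, 24) = 6, so d ≤ 6.
We prove 6 | N(N + 1)(N + 2) for all N ≥ 1 by induction on N.
Base step (N = 1): h(1) = 6 = 6·(1), so 6 | h(1).
Inductive step: assume the claim holds for N = r, i.e. 6 | h(r). Then
h(r+1) − h(r) = (r+1)·(r+2)·(r+3) − r·(r+1)·(r+2) = (r+1)·(r+2)·[(r+3) − r] = 3·(r+1)·(r+2). The product of 2 consecutive integers is divisible by (2)! = 2, so h(r+1) − h(r) is divisible by 3·2 = 6. By the inductive hypothesis 6 | h(r), hence 6 | h(r+1).
By induction, the statement is established for all N ≥ 1.
Therefore the largest such d is 6.

d = 6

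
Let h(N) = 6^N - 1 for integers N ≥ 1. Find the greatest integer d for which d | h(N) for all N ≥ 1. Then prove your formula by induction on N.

d = 5

Computing the first values: h(1) = 5 and h(2) = 35; gcd(5, 35) = 5, so d ≤ 5.
We prove 5 | 6^N - 1 for all N ≥ 1 by induction on N.
When N = 1: h(1) = 5 = 5·(1), so 5 | h(1).
Inductive step: assume the claim holds for N = p, i.e. 5 | h(p). Then
6^{p+1} − 1^{p+1} = 6·6^p − 1·1^p = 6·(6^p − 1^p) + (5)·1^p. The first term is divisible by 5 by the inductive hypothesis, and the second term (5)·1^p is divisible by 5 since 5 | 5. Hence 5 | h(p+1).
By the principle of mathematical induction, the result holds for all N ≥ 1.
Therefore the largest such d is 5.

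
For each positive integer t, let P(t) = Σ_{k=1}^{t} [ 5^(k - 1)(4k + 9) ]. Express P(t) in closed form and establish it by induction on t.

P(t) = 5^t(t + 2) - 2

We claim P(t) = 5^t(t + 2) - 2 for all t ≥ 1.
Base case (t = 1): P(1) = 13, and the closed form gives 13. They agree.
For the inductive step, assume it holds for an arbitrary k ≥ 1, so P(k) = 5^k(k + 2) - 2.
Then P(k+1) = P(k) + (5^k(4k + 13)) = (5^k(k + 2) - 2) + (5^k(4k + 13)).
Simplifying, P(k+1) = 5·5^k·k + 15·5^k - 2 = 5^(k+1)((k+1) + 2) - 2,
which is the closed form with t = k+1.
By the principle of mathematical induction, the result holds for all t ≥ 1.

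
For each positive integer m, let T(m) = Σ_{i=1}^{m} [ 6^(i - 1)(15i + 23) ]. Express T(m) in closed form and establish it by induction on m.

T(m) = 6^m(3m + 4) - 4

We claim T(m) = 6^m(3m + 4) - 4 for all m ≥ 1.
Base case (m = 1): T(1) = 38, and the closed form gives 38. They agree.
For the inductive step, assume it holds for an arbitrary i ≥ 1, so T(i) = 6^i(3i + 4) - 4.
Then T(i+1) = T(i) + (6^i(15i + 38)) = (6^i(3i + 4) - 4) + (6^i(15i + 38)).
Simplifying, T(i+1) = 18·6^i·i + 42·6^i - 4 = 6^(i+1)(3(i+1) + 4) - 4,
which is the closed form with m = i+1.
By induction, the statement is established for all m ≥ 1.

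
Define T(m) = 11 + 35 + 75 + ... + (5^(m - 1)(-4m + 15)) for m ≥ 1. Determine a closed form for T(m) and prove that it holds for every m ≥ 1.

T(m) = 5^m(-m + 4) - 4

We claim T(m) = 5^m(-m + 4) - 4 for all m ≥ 1.
Base case (m = 1): T(1) = 11, and the closed form gives 11. They agree.
Suppose the result is true for m = i, so T(i) = 5^i(-i + 4) - 4.
Then T(i+1) = T(i) + (5^i(-4i + 11)) = (5^i(-i + 4) - 4) + (5^i(-4i + 11)).
Simplifying, T(i+1) = -5·5^i·i + 15·5^i - 4 = 5^(i+1)(-(i+1) + 4) - 4,
which is the closed form with m = i+1.
By induction, the statement is established for all m ≥ 1.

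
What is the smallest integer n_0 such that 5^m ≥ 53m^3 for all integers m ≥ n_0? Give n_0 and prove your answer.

n_0 = 6

At m = 5: 3125 < 6625, so the inequality fails and n_0 ≥ 6. We prove 5^m ≥ 53m^3 for all m ≥ 6.
When m = 6: 5^m = 15625 and 53m^3 = 11448, so 15625 ≥ 11448.
For the inductive step, assume it holds for an arbitrary p ≥ 6, so 5^p ≥ 53p^3.
Then 5^(p + 1) = 5·(5^p) ≥ 5·(53p^3).
Also, for p ≥ 6 we have 5·(53p^3) ≥ 53(p+1)^3, since 5 ≥ (1 + 1/p)^3 for all p ≥ 6.
Combining, 5^(p + 1) ≥ 53(p+1)^3.
By the principle of mathematical induction, the result holds for all m ≥ 6.
Hence the smallest such n_0 is 6.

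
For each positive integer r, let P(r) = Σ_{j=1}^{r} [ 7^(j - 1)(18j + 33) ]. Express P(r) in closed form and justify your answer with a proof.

P(r) = 7^r(3r + 5) - 5

We claim P(r) = 7^r(3r + 5) - 5 for all r ≥ 1.
Base case (r = 1): P(1) = 51, and the closed form gives 51. They agree.
Suppose the result is true for r = j, so P(j) = 7^j(3j + 5) - 5.
Then P(j+1) = P(j) + (7^j(18j + 51)) = (7^j(3j + 5) - 5) + (7^j(18j + 51)).
Simplifying, P(j+1) = 21·7^j·j + 56·7^j - 5 = 7^(j+1)(3(j+1) + 5) - 5,
which is the closed form with r = j+1.
By induction, the statement is established for all r ≥ 1.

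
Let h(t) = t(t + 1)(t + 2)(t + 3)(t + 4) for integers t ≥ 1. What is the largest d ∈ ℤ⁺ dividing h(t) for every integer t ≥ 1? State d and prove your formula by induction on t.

d = 120

Computing the first values: h(1) = 120 and h(2) = 720; gcd(120, 720) = 120, so d ≤ 120.
We prove 120 | t(t + 1)(t + 2)(t + 3)(t + 4) for all t ≥ 1 by induction on t.
Base case (t = 1): h(1) = 120 = 120·(1), so 120 | h(1).
Suppose the result is true for t = r, i.e. 120 | h(r). Then
h(r+1) − h(r) = (r+1)·(r+2)·(r+3)·(r+4)·(r+5) − r·(r+1)·(r+2)·(r+3)·(r+4) = (r+1)·(r+2)·(r+3)·(r+4)·[(r+5) − r] = 5·(r+1)·(r+2)·(r+3)·(r+4). The product of 4 consecutive integers is divisible by (4)! = 24, so h(r+1) − h(r) is divisible by 5·24 = 120. By the inductive hypothesis 120 | h(r), hence 120 | h(r+1).
Hence, by induction on t, the claim holds for every t ≥ 1.
Therefore the largest such d is 120.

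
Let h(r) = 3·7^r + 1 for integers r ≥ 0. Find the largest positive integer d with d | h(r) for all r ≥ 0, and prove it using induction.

Computing the first values: h(0) = 4 and h(1) = 22; gcd(4, 22) = 2, so d ≤ 2.
We prove 2 | 3·7^r + 1 for all r ≥ 0 by induction on r.
Base step (r = 0): h(0) = 4 = 2·(2), so 2 | h(0).
Suppose the result is true for r = p, i.e. 2 | h(p). Then
h(p+1) = 3·7^(p+1) + 1 = 7·(3·7^p + 1) - 6 = 7·h(p) - 6. The first term is divisible by 2 by the inductive hypothesis, and -6 is divisible by 2. Hence 2 | h(p+1).
By the principle of mathematical induction, the result holds for all r ≥ 0.
Therefore the largest such d is 2.

d = 2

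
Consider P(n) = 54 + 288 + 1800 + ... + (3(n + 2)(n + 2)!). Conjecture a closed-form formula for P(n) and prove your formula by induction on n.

We claim P(n) = 3(n + 3)! - 18 for all n ≥ 1.
Base case (n = 1): P(1) = 54, and the closed form gives 54. They agree.
Suppose the result is true for n = i, so P(i) = 3(i + 3)! - 18.
Then P(i+1) = P(i) + (3(i + 3)(i + 3)!) = (3(i + 3)! - 18) + (3(i + 3)(i + 3)!).
Simplifying, P(i+1) = 3((i+1) + 3)! - 18,
which is the closed form with n = i+1.
This completes the induction.

P(n) = 3(n + 3)! - 18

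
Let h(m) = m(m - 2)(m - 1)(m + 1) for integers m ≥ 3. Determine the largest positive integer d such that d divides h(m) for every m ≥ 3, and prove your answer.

d = 24

Computing the first values: h(3) = 24 and h(4) = 120; gcd(24, 120) = 24, so d ≤ 24.
We prove 24 | m(m - 2)(m - 1)(m + 1) for all m ≥ 3 by induction on m.
Base case (m = 3): h(3) = 24 = 24·(1), so 24 | h(3).
Inductive step: assume the claim holds for m = k, i.e. 24 | h(k). Then
h(k+1) − h(k) = (k-1)·k·(k+1)·(k+2) − (k-2)·(k-1)·k·(k+1) = (k-1)·k·(k+1)·[(k+2) − (k-2)] = 4·(k-1)·k·(k+1). The product of 3 consecutive integers is divisible by (3)! = 6, so h(k+1) − h(k) is divisible by 4·6 = 24. By the inductive hypothesis 24 | h(k), hence 24 | h(k+1).
This completes the induction.
Therefore the largest such d is 24.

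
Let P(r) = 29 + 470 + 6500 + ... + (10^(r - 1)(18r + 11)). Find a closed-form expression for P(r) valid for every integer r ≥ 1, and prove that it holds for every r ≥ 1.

We claim P(r) = 10^r(2r + 1) - 1 for all r ≥ 1.
When r = 1: P(1) = 29, and the closed form gives 29. They agree.
Suppose the result is true for r = i, so P(i) = 10^i(2i + 1) - 1.
Then P(i+1) = P(i) + (10^i(18i + 29)) = (10^i(2i + 1) - 1) + (10^i(18i + 29)).
Simplifying, P(i+1) = 20·10^i·i + 30·10^i - 1 = 10^(i+1)(2(i+1) + 1) - 1,
which is the closed form with r = i+1.
By the principle of mathematical induction, the result holds for all r ≥ 1.

P(r) = 10^r(2r + 1) - 1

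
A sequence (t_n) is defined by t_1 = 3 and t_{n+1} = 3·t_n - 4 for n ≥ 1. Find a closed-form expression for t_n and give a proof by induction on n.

t_n = 3^(n - 1) + 2

Computing the first terms: t_1 = 3, t_2 = 5, t_3 = 11. This suggests t_n = 3^(n - 1) + 2.
For the base case n = 1: the formula gives 3 = 3 = t_1.
For the inductive step, assume it holds for an arbitrary i ≥ 1, so t_i = 3^(i - 1) + 2.
Then t_{i+1} = 3·t_i - 4 = 3·(3^(i - 1) + 2) - 4 = 3^i + 2 = 3^((i+1) - 1) + 2,
which is the claimed formula at n = i+1.
This completes the induction.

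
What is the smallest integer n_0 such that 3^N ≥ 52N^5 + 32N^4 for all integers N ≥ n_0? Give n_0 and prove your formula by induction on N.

n_0 = 17

At N = 16: 43046721 < 56623104, so the inequality fails and n_0 ≥ 17. We prove 3^N ≥ 52N^5 + 32N^4 for all N ≥ 17.
Base step (N = 17): 3^N = 129140163 and 52N^5 + 32N^4 = 76505236, so 129140163 ≥ 76505236.
Inductive step: suppose the statement holds for some p ≥ 17, so 3^p ≥ 52p^5 + 32p^4.
Then 3^(p + 1) = 3·(3^p) ≥ 3·(52p^5 + 32p^4).
Also, for p ≥ 17 we have 3·(52p^5 + 32p^4) ≥ 52(p+1)^5 + 32(p+1)^4, since 3·(52p^5 + 32p^4) − (52(p+1)^5 + 32(p+1)^4) = 104p^5 - 196p^4 - 648p^3 - 712p^2 - 388p - 84, which is nonnegative for all p ≥ 17.
Combining, 3^(p + 1) ≥ 52(p+1)^5 + 32(p+1)^4.
By induction, the statement is established for all N ≥ 17.
Hence the smallest such n_0 is 17.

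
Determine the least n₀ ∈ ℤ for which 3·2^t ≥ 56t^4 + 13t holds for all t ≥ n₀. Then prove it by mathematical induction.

n₀ = 23

At t = 22: 12582912 < 13118622, so the inequality fails and n₀ ≥ 23. We prove 3·2^t ≥ 56t^4 + 13t for all t ≥ 23.
For the base case t = 23: 3·2^t = 25165824 and 56t^4 + 13t = 15671395, so 25165824 ≥ 15671395.
Suppose the result is true for t = i, so 3·2^i ≥ 56i^4 + 13i.
Then 3·2^(i + 1) = 2·(3·2^i) ≥ 2·(56i^4 + 13i).
Also, for i ≥ 23 we have 2·(56i^4 + 13i) ≥ 56(i+1)^4 + 13(i+1), since 2·(56i^4 + 13i) − (56(i+1)^4 + 13(i+1)) = 56i^4 - 224i^3 - 336i^2 - 211i - 69, which is nonnegative for all i ≥ 23.
Combining, 3·2^(i + 1) ≥ 56(i+1)^4 + 13(i+1).
By the principle of mathematical induction, the result holds for all t ≥ 23.
Hence the smallest such n₀ is 23.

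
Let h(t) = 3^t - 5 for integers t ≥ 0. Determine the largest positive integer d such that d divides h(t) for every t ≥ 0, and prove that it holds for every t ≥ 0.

d = 2

Computing the first values: h(0) = -4 and h(1) = -2; gcd(-4, -2) = 2, so d ≤ 2.
We prove 2 | 3^t - 5 for all t ≥ 0 by induction on t.
Base case (t = 0): h(0) = -4 = 2·(-2), so 2 | h(0).
For the inductive step, assume it holds for an arbitrary i ≥ 0, i.e. 2 | h(i). Then
h(i+1) = 3^(i+1) - 5 = 3·(3^i - 5) + 10 = 3·h(i) + 10. The first term is divisible by 2 by the inductive hypothesis, and 10 is divisible by 2. Hence 2 | h(i+1).
Hence, by induction on t, the claim holds for every t ≥ 0.
Therefore the largest such d is 2.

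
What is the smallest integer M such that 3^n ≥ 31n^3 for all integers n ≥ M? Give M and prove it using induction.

At n = 9: 19683 < 22599, so the inequality fails and M ≥ 10. We prove 3^n ≥ 31n^3 for all n ≥ 10.
When n = 10: 3^n = 59049 and 31n^3 = 31000, so 59049 ≥ 31000.
Inductive step: suppose the statement holds for some m ≥ 10, so 3^m ≥ 31m^3.
Then 3^(m + 1) = 3·(3^m) ≥ 3·(31m^3).
Also, for m ≥ 10 we have 3·(31m^3) ≥ 31(m+1)^3, since 3 ≥ (1 + 1/m)^3 for all m ≥ 10.
Combining, 3^(m + 1) ≥ 31(m+1)^3.
This completes the induction.
Hence the smallest such M is 10.

M = 10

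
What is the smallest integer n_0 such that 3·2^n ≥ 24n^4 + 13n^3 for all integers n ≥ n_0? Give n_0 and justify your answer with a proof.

n_0 = 21

At n = 20: 3145728 < 3944000, so the inequality fails and n_0 ≥ 21. We prove 3·2^n ≥ 24n^4 + 13n^3 for all n ≥ 21.
Base case (n = 21): 3·2^n = 6291456 and 24n^4 + 13n^3 = 4787937, so 6291456 ≥ 4787937.
Inductive step: suppose the statement holds for some j ≥ 21, so 3·2^j ≥ 24j^4 + 13j^3.
Then 3·2^(j + 1) = 2·(3·2^j) ≥ 2·(24j^4 + 13j^3).
Also, for j ≥ 21 we have 2·(24j^4 + 13j^3) ≥ 24(j+1)^4 + 13(j+1)^3, since 2·(24j^4 + 13j^3) − (24(j+1)^4 + 13(j+1)^3) = 24j^4 - 83j^3 - 183j^2 - 135j - 37, which is nonnegative for all j ≥ 21.
Combining, 3·2^(j + 1) ≥ 24(j+1)^4 + 13(j+1)^3.
This completes the induction.
Hence the smallest such n_0 is 21.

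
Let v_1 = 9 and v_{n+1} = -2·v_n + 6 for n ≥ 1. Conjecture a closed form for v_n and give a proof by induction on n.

Computing the first terms: v_1 = 9, v_2 = -12, v_3 = 30. This suggests v_n = 7(-2)^(n - 1) + 2.
For the base case n = 1: the formula gives 9 = 9 = v_1.
For the inductive step, assume it holds for an arbitrary j ≥ 1, so v_j = 7(-2)^(j - 1) + 2.
Then v_{j+1} = -2·v_j + 6 = -2·(7(-2)^(j - 1) + 2) + 6 = 7(-2)^j + 2 = 7(-2)^((j+1) - 1) + 2,
which is the claimed formula at n = j+1.
By the principle of mathematical induction, the result holds for all n ≥ 1.

v_n = 7(-2)^(n - 1) + 2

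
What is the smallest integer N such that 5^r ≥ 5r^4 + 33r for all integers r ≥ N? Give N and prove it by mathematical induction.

At r = 5: 3125 < 3290, so the inequality fails and N ≥ 6. We prove 5^r ≥ 5r^4 + 33r for all r ≥ 6.
For the base case r = 6: 5^r = 15625 and 5r^4 + 33r = 6678, so 15625 ≥ 6678.
Inductive step: assume the claim holds for r = i, so 5^i ≥ 5i^4 + 33i.
Then 5^(i + 1) = 5·(5^i) ≥ 5·(5i^4 + 33i).
Also, for i ≥ 6 we have 5·(5i^4 + 33i) ≥ 5(i+1)^4 + 33(i+1), since 5·(5i^4 + 33i) − (5(i+1)^4 + 33(i+1)) = 20i^4 - 20i^3 - 30i^2 + 112i - 38, which is nonnegative for all i ≥ 6.
Combining, 5^(i + 1) ≥ 5(i+1)^4 + 33(i+1).
By the principle of mathematical induction, the result holds for all r ≥ 6.
Hence the smallest such N is 6.

N = 6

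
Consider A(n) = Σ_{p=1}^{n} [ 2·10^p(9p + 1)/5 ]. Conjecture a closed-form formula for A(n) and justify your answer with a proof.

We claim A(n) = 4·10^n·n for all n ≥ 1.
For the base case n = 1: A(1) = 40, and the closed form gives 40. They agree.
Inductive step: suppose the statement holds for some p ≥ 1, so A(p) = 4·10^p·p.
Then A(p+1) = A(p) + (10^p(36p + 40)) = (4·10^p·p) + (10^p(36p + 40)).
Simplifying, A(p+1) = 40·10^p(p + 1) = 4·10^(p+1)·(p+1),
which is the closed form with n = p+1.
By induction, the statement is established for all n ≥ 1.

A(n) = 4·10^n·n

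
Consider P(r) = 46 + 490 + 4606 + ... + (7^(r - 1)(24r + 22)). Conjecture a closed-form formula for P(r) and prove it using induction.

We claim P(r) = 7^r(4r + 3) - 3 for all r ≥ 1.
Base case (r = 1): P(1) = 46, and the closed form gives 46. They agree.
Inductive step: assume the claim holds for r = k, so P(k) = 7^k(4k + 3) - 3.
Then P(k+1) = P(k) + (7^k(24k + 46)) = (7^k(4k + 3) - 3) + (7^k(24k + 46)).
Simplifying, P(k+1) = 28·7^k·k + 49·7^k - 3 = 7^(k+1)(4(k+1) + 3) - 3,
which is the closed form with r = k+1.
By induction, the statement is established for all r ≥ 1.

P(r) = 7^r(4r + 3) - 3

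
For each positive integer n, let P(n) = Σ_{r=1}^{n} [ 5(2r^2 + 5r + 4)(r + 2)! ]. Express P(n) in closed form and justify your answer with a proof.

We claim P(n) = (10n + 5)(n + 3)! - 30 for all n ≥ 1.
When n = 1: P(1) = 330, and the closed form gives 330. They agree.
Suppose the result is true for n = r, so P(r) = (10r + 5)(r + 3)! - 30.
Then P(r+1) = P(r) + (5(2r^2 + 9r + 11)(r + 3)!) = ((10r + 5)(r + 3)! - 30) + (5(2r^2 + 9r + 11)(r + 3)!).
Simplifying, P(r+1) = (10(r+1) + 5)((r+1) + 3)! - 30,
which is the closed form with n = r+1.
By induction, the statement is established for all n ≥ 1.

P(n) = (10n + 5)(n + 3)! - 30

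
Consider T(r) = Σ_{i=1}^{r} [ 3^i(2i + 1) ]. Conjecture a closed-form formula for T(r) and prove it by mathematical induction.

T(r) = 3^(r + 1)r

We claim T(r) = 3^(r + 1)r for all r ≥ 1.
Base step (r = 1): T(1) = 9, and the closed form gives 9. They agree.
Inductive step: suppose the statement holds for some i ≥ 1, so T(i) = 3^(i + 1)i.
Then T(i+1) = T(i) + (3^(i + 1)(2i + 3)) = (3^(i + 1)i) + (3^(i + 1)(2i + 3)).
Simplifying, T(i+1) = 3^(i + 2)(i + 1) = 3^((i+1) + 1)(i+1),
which is the closed form with r = i+1.
By induction, the statement is established for all r ≥ 1.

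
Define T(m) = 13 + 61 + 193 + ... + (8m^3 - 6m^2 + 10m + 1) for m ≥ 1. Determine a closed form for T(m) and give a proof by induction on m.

T(m) = m(2m^3 + 2m^2 + 4m + 5)

We claim T(m) = m(2m^3 + 2m^2 + 4m + 5) for all m ≥ 1.
When m = 1: T(1) = 13, and the closed form gives 13. They agree.
Inductive step: suppose the statement holds for some i ≥ 1, so T(i) = i(2i^3 + 2i^2 + 4i + 5).
Then T(i+1) = T(i) + (8i^3 + 18i^2 + 22i + 13) = (i(2i^3 + 2i^2 + 4i + 5)) + (8i^3 + 18i^2 + 22i + 13).
Simplifying, T(i+1) = (i + 1)(2i^3 + 8i^2 + 14i + 13) = (i+1)(2(i+1)^3 + 2(i+1)^2 + 4(i+1) + 5),
which is the closed form with m = i+1.
Hence, by induction on m, the claim holds for every m ≥ 1.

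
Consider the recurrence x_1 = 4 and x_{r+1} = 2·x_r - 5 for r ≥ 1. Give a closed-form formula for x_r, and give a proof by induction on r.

Computing the first terms: x_1 = 4, x_2 = 3, x_3 = 1. This suggests x_r = -2^(r - 1) + 5.
Base step (r = 1): the formula gives 4 = 4 = x_1.
Inductive step: assume the claim holds for r = m, so x_m = -2^(m - 1) + 5.
Then x_{m+1} = 2·x_m - 5 = 2·(-2^(m - 1) + 5) - 5 = -2^m + 5 = -2^((m+1) - 1) + 5,
which is the claimed formula at r = m+1.
Hence, by induction on r, the claim holds for every r ≥ 1.

x_r = -2^(r - 1) + 5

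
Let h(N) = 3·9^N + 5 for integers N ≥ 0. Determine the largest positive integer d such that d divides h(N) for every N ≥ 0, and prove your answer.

Computing the first values: h(0) = 8 and h(1) = 32; gcd(8, 32) = 8, so d ≤ 8.
We prove 8 | 3·9^N + 5 for all N ≥ 0 by induction on N.
For the base case N = 0: h(0) = 8 = 8·(1), so 8 | h(0).
For the inductive step, assume it holds for an arbitrary m ≥ 0, i.e. 8 | h(m). Then
h(m+1) = 3·9^(m+1) + 5 = 9·(3·9^m + 5) - 40 = 9·h(m) - 40. The first term is divisible by 8 by the inductive hypothesis, and -40 is divisible by 8. Hence 8 | h(m+1).
By the principle of mathematical induction, the result holds for all N ≥ 0.
Therefore the largest such d is 8.

d = 8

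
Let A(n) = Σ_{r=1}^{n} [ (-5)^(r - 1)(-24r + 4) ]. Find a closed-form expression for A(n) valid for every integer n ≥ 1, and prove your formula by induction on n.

A(n) = 4(-5)^n·n

We claim A(n) = 4(-5)^n·n for all n ≥ 1.
When n = 1: A(1) = -20, and the closed form gives -20. They agree.
Suppose the result is true for n = r, so A(r) = 4(-5)^r·r.
Then A(r+1) = A(r) + ((-5)^r(-24r - 20)) = (4(-5)^r·r) + ((-5)^r(-24r - 20)).
Simplifying, A(r+1) = (-5)^(r + 1)(4r + 4) = 4(-5)^(r+1)·(r+1),
which is the closed form with n = r+1.
By induction, the statement is established for all n ≥ 1.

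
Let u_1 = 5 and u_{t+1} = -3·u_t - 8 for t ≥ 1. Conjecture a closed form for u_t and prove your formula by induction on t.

Computing the first terms: u_1 = 5, u_2 = -23, u_3 = 61. This suggests u_t = 7(-3)^(t - 1) - 2.
For the base case t = 1: the formula gives 5 = 5 = u_1.
Inductive step: suppose the statement holds for some m ≥ 1, so u_m = 7(-3)^(m - 1) - 2.
Then u_{m+1} = -3·u_m - 8 = -3·(7(-3)^(m - 1) - 2) - 8 = 7(-3)^m - 2 = 7(-3)^((m+1) - 1) - 2,
which is the claimed formula at t = m+1.
This completes the induction.

u_t = 7(-3)^(t - 1) - 2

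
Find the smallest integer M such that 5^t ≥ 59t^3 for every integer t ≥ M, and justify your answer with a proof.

M = 6

At t = 5: 3125 < 7375, so the inequality fails and M ≥ 6. We prove 5^t ≥ 59t^3 for all t ≥ 6.
For the base case t = 6: 5^t = 15625 and 59t^3 = 12744, so 15625 ≥ 12744.
Inductive step: suppose the statement holds for some r ≥ 6, so 5^r ≥ 59r^3.
Then 5^(r + 1) = 5·(5^r) ≥ 5·(59r^3).
Also, for r ≥ 6 we have 5·(59r^3) ≥ 59(r+1)^3, since 5 ≥ (1 + 1/r)^3 for all r ≥ 6.
Combining, 5^(r + 1) ≥ 59(r+1)^3.
Hence, by induction on t, the claim holds for every t ≥ 6.
Hence the smallest such M is 6.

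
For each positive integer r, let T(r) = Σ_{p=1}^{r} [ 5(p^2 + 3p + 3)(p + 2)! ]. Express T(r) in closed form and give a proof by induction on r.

We claim T(r) = (5r + 5)(r + 3)! - 30 for all r ≥ 1.
When r = 1: T(1) = 210, and the closed form gives 210. They agree.
Inductive step: assume the claim holds for r = p, so T(p) = (5p + 5)(p + 3)! - 30.
Then T(p+1) = T(p) + (5(p^2 + 5p + 7)(p + 3)!) = ((5p + 5)(p + 3)! - 30) + (5(p^2 + 5p + 7)(p + 3)!).
Simplifying, T(p+1) = (5(p+1) + 5)((p+1) + 3)! - 30,
which is the closed form with r = p+1.
By induction, the statement is established for all r ≥ 1.

T(r) = (5r + 5)(r + 3)! - 30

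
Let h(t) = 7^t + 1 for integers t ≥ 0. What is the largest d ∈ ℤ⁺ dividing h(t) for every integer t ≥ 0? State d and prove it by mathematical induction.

Computing the first values: h(0) = 2 and h(1) = 8; gcd(2, 8) = 2, so d ≤ 2.
We prove 2 | 7^t + 1 for all t ≥ 0 by induction on t.
For the base case t = 0: h(0) = 2 = 2·(1), so 2 | h(0).
For the inductive step, assume it holds for an arbitrary j ≥ 0, i.e. 2 | h(j). Then
h(j+1) = 7^(j+1) + 1 = 7·(7^j + 1) - 6 = 7·h(j) - 6. The first term is divisible by 2 by the inductive hypothesis, and -6 is divisible by 2. Hence 2 | h(j+1).
By induction, the statement is established for all t ≥ 0.
Therefore the largest such d is 2.

d = 2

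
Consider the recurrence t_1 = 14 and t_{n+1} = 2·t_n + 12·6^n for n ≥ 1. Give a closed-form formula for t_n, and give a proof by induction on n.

Computing the first terms: t_1 = 14, t_2 = 100, t_3 = 632. This suggests t_n = -2^(n + 1) + 3·6^n.
Base case (n = 1): the formula gives 14 = 14 = t_1.
Inductive step: assume the claim holds for n = r, so t_r = -2^(r + 1) + 3·6^r.
Then t_{r+1} = 2·t_r + 12·6^r = 2·(-2^(r + 1) + 3·6^r) + 12·6^r = -2^(r + 2) + 3·6^(r + 1) = -2^((r+1) + 1) + 3·6^(r+1),
which is the claimed formula at n = r+1.
By the principle of mathematical induction, the result holds for all n ≥ 1.

t_n = -2^(n + 1) + 3·6^n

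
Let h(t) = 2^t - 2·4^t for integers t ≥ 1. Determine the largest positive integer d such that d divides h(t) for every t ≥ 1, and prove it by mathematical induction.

Computing the first values: h(1) = -6 and h(2) = -28; gcd(-6, -28) = 2, so d ≤ 2.
We prove 2 | 2^t - 2·4^t for all t ≥ 1 by induction on t.
Base step (t = 1): h(1) = -6 = 2·(-3), so 2 | h(1).
Inductive step: assume the claim holds for t = m, i.e. 2 | h(m). Then
h(m+1) − 4·h(m) = (2^(m+1) - 2·4^(m+1)) − 4·(2^m - 2·4^m) = (1)·2^m·(2 − 4) = (-2)·2^m. Since 2 | h(m) by the inductive hypothesis, 2 | 4·h(m); and 2 | -2 since -2 = 2·-1. Therefore 2 | h(m+1).
By induction, the statement is established for all t ≥ 1.
Therefore the largest such d is 2.

d = 2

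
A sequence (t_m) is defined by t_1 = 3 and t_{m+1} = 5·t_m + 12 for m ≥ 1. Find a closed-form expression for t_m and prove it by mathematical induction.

Computing the first terms: t_1 = 3, t_2 = 27, t_3 = 147. This suggests t_m = 6·5^(m - 1) - 3.
For the base case m = 1: the formula gives 3 = 3 = t_1.
Inductive step: suppose the statement holds for some p ≥ 1, so t_p = 6·5^(p - 1) - 3.
Then t_{p+1} = 5·t_p + 12 = 5·(6·5^(p - 1) - 3) + 12 = 6·5^p - 3 = 6·5^((p+1) - 1) - 3,
which is the claimed formula at m = p+1.
Hence, by induction on m, the claim holds for every m ≥ 1.

t_m = 6·5^(m - 1) - 3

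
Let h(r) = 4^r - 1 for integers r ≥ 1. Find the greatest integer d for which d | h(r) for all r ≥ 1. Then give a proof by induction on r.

d = 3

Computing the first values: h(1) = 3 and h(2) = 15; gcd(3, 15) = 3, so d ≤ 3.
We prove 3 | 4^r - 1 for all r ≥ 1 by induction on r.
Base case (r = 1): h(1) = 3 = 3·(1), so 3 | h(1).
Inductive step: suppose the statement holds for some p ≥ 1, i.e. 3 | h(p). Then
4^{p+1} − 1^{p+1} = 4·4^p − 1·1^p = 4·(4^p − 1^p) + (3)·1^p. The first term is divisible by 3 by the inductive hypothesis, and the second term (3)·1^p is divisible by 3 since 3 | 3. Hence 3 | h(p+1).
This completes the induction.
Therefore the largest such d is 3.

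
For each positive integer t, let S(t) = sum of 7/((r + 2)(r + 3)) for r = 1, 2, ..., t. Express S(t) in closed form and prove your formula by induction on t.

We claim S(t) = 7t/(3(t + 3)) for all t ≥ 1.
Base step (t = 1): S(1) = 7/12, and the closed form gives 7/12. They agree.
Inductive step: suppose the statement holds for some r ≥ 1, so S(r) = 7r/(3(r + 3)).
Then S(r+1) = S(r) + (7/((r + 3)(r + 4))) = (7r/(3(r + 3))) + (7/((r + 3)(r + 4))).
Simplifying, S(r+1) = 7(r + 1)/(3(r + 4)) = 7(r+1)/(3((r+1) + 3)),
which is the closed form with t = r+1.
This completes the induction.

S(t) = 7t/(3(t + 3))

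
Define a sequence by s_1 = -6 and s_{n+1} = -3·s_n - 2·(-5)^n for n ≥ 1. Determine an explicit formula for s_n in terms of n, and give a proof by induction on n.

s_n = -(-3)^(n - 1) + (-5)^n

Computing the first terms: s_1 = -6, s_2 = 28, s_3 = -134. This suggests s_n = -(-3)^(n - 1) + (-5)^n.
For the base case n = 1: the formula gives -6 = -6 = s_1.
For the inductive step, assume it holds for an arbitrary k ≥ 1, so s_k = -(-3)^(k - 1) + (-5)^k.
Then s_{k+1} = -3·s_k - 2·(-5)^k = -3·(-(-3)^(k - 1) + (-5)^k) - 2·(-5)^k = -(-3)^k + (-5)^(k + 1) = -(-3)^((k+1) - 1) + (-5)^(k+1),
which is the claimed formula at n = k+1.
By induction, the statement is established for all n ≥ 1.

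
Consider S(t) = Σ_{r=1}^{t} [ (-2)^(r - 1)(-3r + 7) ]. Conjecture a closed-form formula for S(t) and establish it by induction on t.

S(t) = (-2)^t(t - 2) + 2

We claim S(t) = (-2)^t(t - 2) + 2 for all t ≥ 1.
Base step (t = 1): S(1) = 4, and the closed form gives 4. They agree.
Inductive step: assume the claim holds for t = r, so S(r) = (-2)^r(r - 2) + 2.
Then S(r+1) = S(r) + ((-2)^r(-3r + 4)) = ((-2)^r(r - 2) + 2) + ((-2)^r(-3r + 4)).
Simplifying, S(r+1) = -2(-2)^r·r + 2(-2)^r + 2 = (-2)^(r+1)((r+1) - 2) + 2,
which is the closed form with t = r+1.
By induction, the statement is established for all t ≥ 1.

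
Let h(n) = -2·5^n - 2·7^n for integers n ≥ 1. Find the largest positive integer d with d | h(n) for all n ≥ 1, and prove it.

Computing the first values: h(1) = -24 and h(2) = -148; gcd(-24, -148) = 4, so d ≤ 4.
We prove 4 | -2·5^n - 2·7^n for all n ≥ 1 by induction on n.
For the base case n = 1: h(1) = -24 = 4·(-6), so 4 | h(1).
Inductive step: suppose the statement holds for some m ≥ 1, i.e. 4 | h(m). Then
h(m+1) − 7·h(m) = (-2·5^(m+1) - 2·7^(m+1)) − 7·(-2·5^m - 2·7^m) = (-2)·5^m·(5 − 7) = (4)·5^m. Since 4 | h(m) by the inductive hypothesis, 4 | 7·h(m); and 4 | 4 since 4 = 4·1. Therefore 4 | h(m+1).
By the principle of mathematical induction, the result holds for all n ≥ 1.
Therefore the largest such d is 4.

d = 4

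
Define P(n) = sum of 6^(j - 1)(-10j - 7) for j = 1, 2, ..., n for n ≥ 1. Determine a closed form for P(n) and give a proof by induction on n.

We claim P(n) = -6^n(2n + 1) + 1 for all n ≥ 1.
When n = 1: P(1) = -17, and the closed form gives -17. They agree.
For the inductive step, assume it holds for an arbitrary j ≥ 1, so P(j) = -6^j(2j + 1) + 1.
Then P(j+1) = P(j) + (6^j(-10j - 17)) = (-6^j(2j + 1) + 1) + (6^j(-10j - 17)).
Simplifying, P(j+1) = -12·6^j·j - 18·6^j + 1 = -6^(j+1)(2(j+1) + 1) + 1,
which is the closed form with n = j+1.
By induction, the statement is established for all n ≥ 1.

P(n) = -6^n(2n + 1) + 1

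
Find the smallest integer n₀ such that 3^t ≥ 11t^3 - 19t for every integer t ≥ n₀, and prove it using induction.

n₀ = 8

At t = 7: 2187 < 3640, so the inequality fails and n₀ ≥ 8. We prove 3^t ≥ 11t^3 - 19t for all t ≥ 8.
For the base case t = 8: 3^t = 6561 and 11t^3 - 19t = 5480, so 6561 ≥ 5480.
Inductive step: assume the claim holds for t = p, so 3^p ≥ 11p^3 - 19p.
Then 3^(p + 1) = 3·(3^p) ≥ 3·(11p^3 - 19p).
Also, for p ≥ 8 we have 3·(11p^3 - 19p) ≥ 11(p+1)^3 - 19(p+1), since 3·(11p^3 - 19p) − (11(p+1)^3 - 19(p+1)) = 22p^3 - 33p^2 - 71p + 8, which is nonnegative for all p ≥ 8.
Combining, 3^(p + 1) ≥ 11(p+1)^3 - 19(p+1).
Hence, by induction on t, the claim holds for every t ≥ 8.
Hence the smallest such n₀ is 8.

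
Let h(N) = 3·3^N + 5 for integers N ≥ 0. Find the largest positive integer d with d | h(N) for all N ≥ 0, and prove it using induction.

Computing the first values: h(0) = 8 and h(1) = 14; gcd(8, 14) = 2, so d ≤ 2.
We prove 2 | 3·3^N + 5 for all N ≥ 0 by induction on N.
For the base case N = 0: h(0) = 8 = 2·(4), so 2 | h(0).
Inductive step: suppose the statement holds for some i ≥ 0, i.e. 2 | h(i). Then
h(i+1) = 3·3^(i+1) + 5 = 3·(3·3^i + 5) - 10 = 3·h(i) - 10. The first term is divisible by 2 by the inductive hypothesis, and -10 is divisible by 2. Hence 2 | h(i+1).
By induction, the statement is established for all N ≥ 0.
Therefore the largest such d is 2.

d = 2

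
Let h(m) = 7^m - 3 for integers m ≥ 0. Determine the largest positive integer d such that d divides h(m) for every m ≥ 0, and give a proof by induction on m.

d = 2

Computing the first values: h(0) = -2 and h(1) = 4; gcd(-2, 4) = 2, so d ≤ 2.
We prove 2 | 7^m - 3 for all m ≥ 0 by induction on m.
For the base case m = 0: h(0) = -2 = 2·(-1), so 2 | h(0).
Inductive step: assume the claim holds for m = j, i.e. 2 | h(j). Then
h(j+1) = 7^(j+1) - 3 = 7·(7^j - 3) + 18 = 7·h(j) + 18. The first term is divisible by 2 by the inductive hypothesis, and 18 is divisible by 2. Hence 2 | h(j+1).
This completes the induction.
Therefore the largest such d is 2.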